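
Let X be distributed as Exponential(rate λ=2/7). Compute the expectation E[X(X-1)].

E[X(X-1)] = E[X² - X] = E[X²] - E[X]
E[X] = \frac{7}{2}
E[X²] = Var(X) + (E[X])² = \frac{49}{4} + (\frac{7}{2})² = \frac{49}{2}
E[X(X-1)] = \frac{49}{2} - \frac{7}{2} = 21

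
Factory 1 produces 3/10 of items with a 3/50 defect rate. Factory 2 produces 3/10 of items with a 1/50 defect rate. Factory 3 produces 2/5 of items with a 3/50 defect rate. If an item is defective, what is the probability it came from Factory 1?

Using Bayes' theorem:
P(F1) = 3/10, P(D|F1) = 3/50
P(F2) = 3/10, P(D|F2) = 1/50
P(F3) = 2/5, P(D|F3) = 3/50
P(D) = P(D|F1)P(F1) + P(D|F2)P(F2) + P(D|F3)P(F3)
     = \frac{6}{125}
P(F1|D) = P(D|F1)P(F1) / P(D)
= \frac{3}{8}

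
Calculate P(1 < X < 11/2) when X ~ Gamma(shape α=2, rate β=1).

P(1 < X < 11/2) = ∫_{1}^{11/2} f(x) dx
where f(x) = x e^{- x}
= - \frac{13}{2 e^{\frac{11}{2}}} + \frac{2}{e}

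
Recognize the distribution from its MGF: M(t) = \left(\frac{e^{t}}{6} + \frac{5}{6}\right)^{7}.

The MGF M(t) = \left(\frac{e^{t}}{6} + \frac{5}{6}\right)^{7} is the standard form for the Binomial distribution.
Comparing with the known MGF formula identifies: Binomial(n=7, p=1/6)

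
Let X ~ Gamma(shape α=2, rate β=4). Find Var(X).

For X ~ Gamma(shape α=2, rate β=4):
Var(X) = \frac{1}{8}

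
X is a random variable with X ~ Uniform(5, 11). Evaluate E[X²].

Using the identity E[X²] = Var(X) + (E[X])²:
E[X] = 8
Var(X) = 3
E[X²] = 3 + (8)²
= 67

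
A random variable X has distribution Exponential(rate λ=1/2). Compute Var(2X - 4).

For X ~ Exponential(rate λ=1/2):
Var(X) = 4
Var(2X - 4) = (2)² × Var(X) = 4 × 4 = 16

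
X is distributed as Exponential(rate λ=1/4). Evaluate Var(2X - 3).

For X ~ Exponential(rate λ=1/4):
Var(X) = 16
Var(2X - 3) = (2)² × Var(X) = 4 × 16 = 64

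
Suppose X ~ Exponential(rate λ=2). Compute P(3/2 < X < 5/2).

P(3/2 < X < 5/2) = ∫_{3/2}^{5/2} f(x) dx
where f(x) = 2 e^{- 2 x}
= - \frac{1 - e^{2}}{e^{5}}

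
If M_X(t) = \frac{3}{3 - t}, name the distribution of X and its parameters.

The MGF M(t) = \frac{3}{3 - t} is the standard form for the Exponential distribution.
Comparing with the known MGF formula identifies: Exponential(rate λ=3)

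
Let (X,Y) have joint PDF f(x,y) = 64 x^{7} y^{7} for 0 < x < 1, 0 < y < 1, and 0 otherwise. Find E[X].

E[X] = ∫_0^1 ∫_0^1 x × f(x,y) dy dx
= ∫_0^1 ∫_0^1 x × (64 x^{7} y^{7}) dy dx
= \frac{8}{9}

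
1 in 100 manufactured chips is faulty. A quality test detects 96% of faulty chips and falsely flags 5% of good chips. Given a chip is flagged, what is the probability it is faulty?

Let D = the rare event, + = positive/flagged.
P(D) = 1/100
P(+|D) = 96/100 = 24/25
P(+|D') = 5/100 = 1/20
P(+) = P(+|D)P(D) + P(+|D')P(D')
     = \frac{24}{25} × \frac{1}{100} + \frac{1}{20} × \frac{99}{100}
     = \frac{591}{10000}
P(D|+) = P(+|D)P(D)/P(+) = \frac{32}{197}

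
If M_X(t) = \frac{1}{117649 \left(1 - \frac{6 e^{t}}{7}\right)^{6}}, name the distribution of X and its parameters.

The MGF M(t) = \frac{1}{117649 \left(1 - \frac{6 e^{t}}{7}\right)^{6}} is the standard form for the NegativeBinomial distribution.
Comparing with the known MGF formula identifies: NegBin(r=6, p=1/7), X = failures before r-th success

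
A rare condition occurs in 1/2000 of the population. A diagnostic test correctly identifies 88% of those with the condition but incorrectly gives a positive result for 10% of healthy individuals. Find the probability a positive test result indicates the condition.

Let D = the rare event, + = positive/flagged.
P(D) = 1/2000
P(+|D) = 88/100 = 22/25
P(+|D') = 10/100 = 1/10
P(+) = P(+|D)P(D) + P(+|D')P(D')
     = \frac{22}{25} × \frac{1}{2000} + \frac{1}{10} × \frac{1999}{2000}
     = \frac{10039}{100000}
P(D|+) = P(+|D)P(D)/P(+) = \frac{44}{10039}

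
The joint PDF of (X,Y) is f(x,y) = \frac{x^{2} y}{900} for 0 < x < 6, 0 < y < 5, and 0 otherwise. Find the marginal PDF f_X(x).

f_X(x) = ∫_0^5 f(x,y) dy
= ∫_0^5 \frac{x^{2} y}{900} dy
= \frac{x^{2}}{72} for 0 < x < 6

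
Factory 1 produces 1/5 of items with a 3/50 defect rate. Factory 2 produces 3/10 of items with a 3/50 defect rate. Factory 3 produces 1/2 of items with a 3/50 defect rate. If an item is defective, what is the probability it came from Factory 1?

Using Bayes' theorem:
P(F1) = 1/5, P(D|F1) = 3/50
P(F2) = 3/10, P(D|F2) = 3/50
P(F3) = 1/2, P(D|F3) = 3/50
P(D) = P(D|F1)P(F1) + P(D|F2)P(F2) + P(D|F3)P(F3)
     = \frac{3}{50}
P(F1|D) = P(D|F1)P(F1) / P(D)
= \frac{1}{5}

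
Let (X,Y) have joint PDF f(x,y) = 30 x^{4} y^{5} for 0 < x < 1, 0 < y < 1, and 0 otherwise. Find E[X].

E[X] = ∫_0^1 ∫_0^1 x × f(x,y) dy dx
= ∫_0^1 ∫_0^1 x × (30 x^{4} y^{5}) dy dx
= \frac{5}{6}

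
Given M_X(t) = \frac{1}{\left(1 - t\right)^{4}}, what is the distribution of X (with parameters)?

The MGF M(t) = \frac{1}{\left(1 - t\right)^{4}} is the standard form for the Gamma distribution.
Comparing with the known MGF formula identifies: Gamma(shape α=4, rate β=1)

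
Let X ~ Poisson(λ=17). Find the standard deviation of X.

For X ~ Poisson(λ=17):
Var(X) = 17
SD(X) = √(Var(X)) = √(17) = \sqrt{17}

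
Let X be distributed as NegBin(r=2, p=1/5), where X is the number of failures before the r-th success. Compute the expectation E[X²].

Using the identity E[X²] = Var(X) + (E[X])²:
E[X] = 8
Var(X) = 40
E[X²] = 40 + (8)²
= 104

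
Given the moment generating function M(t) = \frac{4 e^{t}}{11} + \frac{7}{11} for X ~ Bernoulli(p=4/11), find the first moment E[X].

To find E[X], compute M^(1)(0):
M^(1)(t) = \frac{4 e^{t}}{11}
M^(1)(0) = \frac{4}{11}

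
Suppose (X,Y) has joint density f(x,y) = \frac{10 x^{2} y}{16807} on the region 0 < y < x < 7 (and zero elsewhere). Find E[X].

f_X(x) = ∫_0^x \frac{10 x^{2} y}{16807} dy = \frac{5 x^{4}}{16807}
E[X] = ∫_0^7 x × (\frac{5 x^{4}}{16807}) dx = \frac{35}{6}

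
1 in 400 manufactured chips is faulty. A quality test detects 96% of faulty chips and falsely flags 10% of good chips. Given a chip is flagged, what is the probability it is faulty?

Let D = the rare event, + = positive/flagged.
P(D) = 1/400
P(+|D) = 96/100 = 24/25
P(+|D') = 10/100 = 1/10
P(+) = P(+|D)P(D) + P(+|D')P(D')
     = \frac{24}{25} × \frac{1}{400} + \frac{1}{10} × \frac{399}{400}
     = \frac{2043}{20000}
P(D|+) = P(+|D)P(D)/P(+) = \frac{16}{681}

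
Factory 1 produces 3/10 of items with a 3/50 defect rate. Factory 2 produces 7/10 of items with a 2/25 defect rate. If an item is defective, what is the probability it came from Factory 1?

Using Bayes' theorem:
P(F1) = 3/10, P(D|F1) = 3/50
P(F2) = 7/10, P(D|F2) = 2/25
P(D) = P(D|F1)P(F1) + P(D|F2)P(F2)
     = \frac{37}{500}
P(F1|D) = P(D|F1)P(F1) / P(D)
= \frac{9}{37}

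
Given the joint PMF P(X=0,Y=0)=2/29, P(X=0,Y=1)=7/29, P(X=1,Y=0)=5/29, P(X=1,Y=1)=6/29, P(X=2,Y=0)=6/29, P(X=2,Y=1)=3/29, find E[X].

First find marginal of X:
P(X=0) = 9/29
P(X=1) = 11/29
P(X=2) = 9/29
E[X] = 0 × 9/29 + 1 × 11/29 + 2 × 9/29 = 1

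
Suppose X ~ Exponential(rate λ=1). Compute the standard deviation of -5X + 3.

For X ~ Exponential(rate λ=1):
Var(X) = 1
SD(X) = √(Var(X)) = √(1) = 1
SD(-5X + 3) = |-5| × SD(X) = 5 × 1 = 5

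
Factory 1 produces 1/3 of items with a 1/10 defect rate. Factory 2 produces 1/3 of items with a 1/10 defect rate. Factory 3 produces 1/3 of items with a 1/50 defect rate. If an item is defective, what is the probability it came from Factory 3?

Using Bayes' theorem:
P(F1) = 1/3, P(D|F1) = 1/10
P(F2) = 1/3, P(D|F2) = 1/10
P(F3) = 1/3, P(D|F3) = 1/50
P(D) = P(D|F1)P(F1) + P(D|F2)P(F2) + P(D|F3)P(F3)
     = \frac{11}{150}
P(F3|D) = P(D|F3)P(F3) / P(D)
= \frac{1}{11}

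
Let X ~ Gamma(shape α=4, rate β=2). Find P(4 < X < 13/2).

P(4 < X < 13/2) = ∫_{4}^{13/2} f(x) dx
where f(x) = \frac{8 x^{3} e^{- 2 x}}{3}
= \frac{-1394 + 379 e^{5}}{3 e^{13}}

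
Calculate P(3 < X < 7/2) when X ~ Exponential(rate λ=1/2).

P(3 < X < 7/2) = ∫_{3}^{7/2} f(x) dx
where f(x) = \frac{e^{- \frac{x}{2}}}{2}
= - \frac{1}{e^{\frac{7}{4}}} + e^{- \frac{3}{2}}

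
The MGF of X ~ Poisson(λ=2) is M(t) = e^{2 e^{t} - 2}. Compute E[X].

To find E[X], compute M^(1)(0):
M^(1)(t) = 2 e^{t} e^{2 e^{t} - 2}
M^(1)(0) = 2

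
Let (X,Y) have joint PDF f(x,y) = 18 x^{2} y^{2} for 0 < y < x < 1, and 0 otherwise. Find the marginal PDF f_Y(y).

f_Y(y) = ∫_y^1 18 x^{2} y^{2} dx = 6 y^{2} \left(1 - y^{3}\right)
for 0 < y < 1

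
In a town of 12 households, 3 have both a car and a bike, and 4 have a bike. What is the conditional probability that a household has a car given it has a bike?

P(A ∩ B) = 3/12 = 1/4
P(B) = 4/12 = 1/3
P(A|B) = P(A ∩ B) / P(B) = (1/4) / (1/3) = 3/4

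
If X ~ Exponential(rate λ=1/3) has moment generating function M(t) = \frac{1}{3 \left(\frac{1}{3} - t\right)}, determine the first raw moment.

To find E[X], compute M^(1)(0):
M^(1)(t) = \frac{1}{3 \left(\frac{1}{3} - t\right)^{2}}
M^(1)(0) = 3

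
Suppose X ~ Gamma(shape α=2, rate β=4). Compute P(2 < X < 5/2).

P(2 < X < 5/2) = ∫_{2}^{5/2} f(x) dx
where f(x) = 16 x e^{- 4 x}
= \frac{-11 + 9 e^{2}}{e^{10}}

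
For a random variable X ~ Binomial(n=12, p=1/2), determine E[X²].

Using the identity E[X²] = Var(X) + (E[X])²:
E[X] = 6
Var(X) = 3
E[X²] = 3 + (6)²
= 39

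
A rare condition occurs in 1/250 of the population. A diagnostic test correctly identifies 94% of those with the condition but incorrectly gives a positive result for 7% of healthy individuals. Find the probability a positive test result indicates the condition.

Let D = the rare event, + = positive/flagged.
P(D) = 1/250
P(+|D) = 94/100 = 47/50
P(+|D') = 7/100
P(+) = P(+|D)P(D) + P(+|D')P(D')
     = \frac{47}{50} × \frac{1}{250} + \frac{7}{100} × \frac{249}{250}
     = \frac{1837}{25000}
P(D|+) = P(+|D)P(D)/P(+) = \frac{94}{1837}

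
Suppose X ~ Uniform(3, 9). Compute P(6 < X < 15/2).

P(6 < X < 15/2) = ∫_{6}^{15/2} f(x) dx
where f(x) = \frac{1}{6}
= \frac{1}{4}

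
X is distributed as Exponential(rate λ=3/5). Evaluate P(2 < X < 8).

P(2 < X < 8) = ∫_{2}^{8} f(x) dx
where f(x) = \frac{3 e^{- \frac{3 x}{5}}}{5}
= - \frac{1 - e^{\frac{18}{5}}}{e^{\frac{24}{5}}}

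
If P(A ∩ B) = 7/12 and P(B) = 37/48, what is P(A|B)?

P(A|B) = P(A ∩ B) / P(B)
= (7/12) / (37/48)
= 28/37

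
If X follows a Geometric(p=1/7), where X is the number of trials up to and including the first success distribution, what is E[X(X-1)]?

E[X(X-1)] = E[X² - X] = E[X²] - E[X]
E[X] = 7
E[X²] = Var(X) + (E[X])² = 42 + (7)² = 91
E[X(X-1)] = 91 - 7 = 84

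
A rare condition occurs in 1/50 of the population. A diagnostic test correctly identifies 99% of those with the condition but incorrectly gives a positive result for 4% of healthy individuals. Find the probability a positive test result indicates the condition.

Let D = the rare event, + = positive/flagged.
P(D) = 1/50
P(+|D) = 99/100
P(+|D') = 4/100 = 1/25
P(+) = P(+|D)P(D) + P(+|D')P(D')
     = \frac{99}{100} × \frac{1}{50} + \frac{1}{25} × \frac{49}{50}
     = \frac{59}{1000}
P(D|+) = P(+|D)P(D)/P(+) = \frac{99}{295}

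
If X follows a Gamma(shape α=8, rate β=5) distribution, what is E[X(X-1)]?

E[X(X-1)] = E[X² - X] = E[X²] - E[X]
E[X] = \frac{8}{5}
E[X²] = Var(X) + (E[X])² = \frac{8}{25} + (\frac{8}{5})² = \frac{72}{25}
E[X(X-1)] = \frac{72}{25} - \frac{8}{5} = \frac{32}{25}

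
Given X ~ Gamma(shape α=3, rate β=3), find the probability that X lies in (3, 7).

P(3 < X < 7) = ∫_{3}^{7} f(x) dx
where f(x) = \frac{27 x^{2} e^{- 3 x}}{2}
= \frac{-485 + 101 e^{12}}{2 e^{21}}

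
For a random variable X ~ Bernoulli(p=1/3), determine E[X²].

Using the identity E[X²] = Var(X) + (E[X])²:
E[X] = \frac{1}{3}
Var(X) = \frac{2}{9}
E[X²] = \frac{2}{9} + (\frac{1}{3})²
= \frac{1}{3}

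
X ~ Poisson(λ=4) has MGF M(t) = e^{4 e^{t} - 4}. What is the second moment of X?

To find E[X^2], compute M^(2)(0):
M^(1)(t) = 4 e^{t} e^{4 e^{t} - 4}
M^(2)(t) = 16 e^{2 t} e^{4 e^{t} - 4} + 4 e^{t} e^{4 e^{t} - 4}
M^(2)(0) = 20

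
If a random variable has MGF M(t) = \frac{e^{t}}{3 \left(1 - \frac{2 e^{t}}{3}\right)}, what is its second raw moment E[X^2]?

To find E[X^2], compute M^(2)(0):
M^(1)(t) = \frac{e^{t}}{3 \left(1 - \frac{2 e^{t}}{3}\right)} + \frac{2 e^{2 t}}{9 \left(1 - \frac{2 e^{t}}{3}\right)^{2}}
M^(2)(t) = \frac{e^{t}}{3 \left(1 - \frac{2 e^{t}}{3}\right)} + \frac{2 e^{2 t}}{3 \left(1 - \frac{2 e^{t}}{3}\right)^{2}} + \frac{8 e^{3 t}}{27 \left(1 - \frac{2 e^{t}}{3}\right)^{3}}
M^(2)(0) = 15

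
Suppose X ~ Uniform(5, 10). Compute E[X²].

Using the identity E[X²] = Var(X) + (E[X])²:
E[X] = \frac{15}{2}
Var(X) = \frac{25}{12}
E[X²] = \frac{25}{12} + (\frac{15}{2})²
= \frac{175}{3}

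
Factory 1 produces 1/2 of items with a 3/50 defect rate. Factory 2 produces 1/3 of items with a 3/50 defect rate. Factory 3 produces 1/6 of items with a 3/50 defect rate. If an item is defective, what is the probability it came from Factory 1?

Using Bayes' theorem:
P(F1) = 1/2, P(D|F1) = 3/50
P(F2) = 1/3, P(D|F2) = 3/50
P(F3) = 1/6, P(D|F3) = 3/50
P(D) = P(D|F1)P(F1) + P(D|F2)P(F2) + P(D|F3)P(F3)
     = \frac{3}{50}
P(F1|D) = P(D|F1)P(F1) / P(D)
= \frac{1}{2}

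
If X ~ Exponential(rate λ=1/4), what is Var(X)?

For X ~ Exponential(rate λ=1/4):
Var(X) = 16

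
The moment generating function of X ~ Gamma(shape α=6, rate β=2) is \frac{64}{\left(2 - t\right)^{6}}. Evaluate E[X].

To find E[X], compute M^(1)(0):
M^(1)(t) = \frac{384}{\left(2 - t\right)^{7}}
M^(1)(0) = 3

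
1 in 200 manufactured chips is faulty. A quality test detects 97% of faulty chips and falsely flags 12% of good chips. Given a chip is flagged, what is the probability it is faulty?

Let D = the rare event, + = positive/flagged.
P(D) = 1/200
P(+|D) = 97/100
P(+|D') = 12/100 = 3/25
P(+) = P(+|D)P(D) + P(+|D')P(D')
     = \frac{97}{100} × \frac{1}{200} + \frac{3}{25} × \frac{199}{200}
     = \frac{497}{4000}
P(D|+) = P(+|D)P(D)/P(+) = \frac{97}{2485}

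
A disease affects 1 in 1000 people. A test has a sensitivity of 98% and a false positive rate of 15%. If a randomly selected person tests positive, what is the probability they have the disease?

Let D = the rare event, + = positive/flagged.
P(D) = 1/1000
P(+|D) = 98/100 = 49/50
P(+|D') = 15/100 = 3/20
P(+) = P(+|D)P(D) + P(+|D')P(D')
     = \frac{49}{50} × \frac{1}{1000} + \frac{3}{20} × \frac{999}{1000}
     = \frac{15083}{100000}
P(D|+) = P(+|D)P(D)/P(+) = \frac{98}{15083}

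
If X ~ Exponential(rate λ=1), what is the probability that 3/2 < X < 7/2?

P(3/2 < X < 7/2) = ∫_{3/2}^{7/2} f(x) dx
where f(x) = e^{- x}
= - \frac{1 - e^{2}}{e^{\frac{7}{2}}}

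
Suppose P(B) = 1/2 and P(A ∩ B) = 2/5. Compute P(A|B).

P(A|B) = P(A ∩ B) / P(B)
= (2/5) / (1/2)
= 4/5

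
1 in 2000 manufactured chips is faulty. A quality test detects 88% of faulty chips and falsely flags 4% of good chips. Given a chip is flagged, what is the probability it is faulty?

Let D = the rare event, + = positive/flagged.
P(D) = 1/2000
P(+|D) = 88/100 = 22/25
P(+|D') = 4/100 = 1/25
P(+) = P(+|D)P(D) + P(+|D')P(D')
     = \frac{22}{25} × \frac{1}{2000} + \frac{1}{25} × \frac{1999}{2000}
     = \frac{2021}{50000}
P(D|+) = P(+|D)P(D)/P(+) = \frac{22}{2021}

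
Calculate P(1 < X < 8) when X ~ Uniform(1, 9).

P(1 < X < 8) = ∫_{1}^{8} f(x) dx
where f(x) = \frac{1}{8}
= \frac{7}{8}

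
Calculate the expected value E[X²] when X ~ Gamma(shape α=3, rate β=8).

Using the identity E[X²] = Var(X) + (E[X])²:
E[X] = \frac{3}{8}
Var(X) = \frac{3}{64}
E[X²] = \frac{3}{64} + (\frac{3}{8})²
= \frac{3}{16}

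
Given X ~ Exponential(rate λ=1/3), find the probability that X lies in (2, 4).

P(2 < X < 4) = ∫_{2}^{4} f(x) dx
where f(x) = \frac{e^{- \frac{x}{3}}}{3}
= - \frac{1 - e^{\frac{2}{3}}}{e^{\frac{4}{3}}}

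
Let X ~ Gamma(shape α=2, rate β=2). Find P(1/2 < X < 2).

P(1/2 < X < 2) = ∫_{1/2}^{2} f(x) dx
where f(x) = 4 x e^{- 2 x}
= \frac{-5 + 2 e^{3}}{e^{4}}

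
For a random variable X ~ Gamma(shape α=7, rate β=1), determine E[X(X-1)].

E[X(X-1)] = E[X² - X] = E[X²] - E[X]
E[X] = 7
E[X²] = Var(X) + (E[X])² = 7 + (7)² = 56
E[X(X-1)] = 56 - 7 = 49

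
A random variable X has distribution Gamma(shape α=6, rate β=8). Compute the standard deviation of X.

For X ~ Gamma(shape α=6, rate β=8):
Var(X) = \frac{3}{32}
SD(X) = √(Var(X)) = √(\frac{3}{32}) = \frac{\sqrt{6}}{8}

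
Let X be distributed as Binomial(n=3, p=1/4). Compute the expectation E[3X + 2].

For X ~ Binomial(n=3, p=1/4):
E[X] = \frac{3}{4}
E[3X + 2] = 3 × E[X] + 2 = \frac{17}{4}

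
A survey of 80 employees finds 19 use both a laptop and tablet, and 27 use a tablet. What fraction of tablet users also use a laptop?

P(A ∩ B) = 19/80
P(B) = 27/80
P(A|B) = P(A ∩ B) / P(B) = (19/80) / (27/80) = 19/27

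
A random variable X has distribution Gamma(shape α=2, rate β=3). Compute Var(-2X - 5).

For X ~ Gamma(shape α=2, rate β=3):
Var(X) = \frac{2}{9}
Var(-2X - 5) = (-2)² × Var(X) = 4 × \frac{2}{9} = \frac{8}{9}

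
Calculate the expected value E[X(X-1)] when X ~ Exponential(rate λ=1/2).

E[X(X-1)] = E[X² - X] = E[X²] - E[X]
E[X] = 2
E[X²] = Var(X) + (E[X])² = 4 + (2)² = 8
E[X(X-1)] = 8 - 2 = 6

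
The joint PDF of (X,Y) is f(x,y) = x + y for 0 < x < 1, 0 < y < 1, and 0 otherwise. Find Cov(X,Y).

E[XY] = ∫∫ xy × f(x,y) dx dy = \frac{1}{3}
E[X] = \frac{7}{12}
E[Y] = \frac{7}{12}
Cov(X,Y) = E[XY] - E[X]E[Y] = - \frac{1}{144}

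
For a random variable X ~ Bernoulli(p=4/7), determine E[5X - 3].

For X ~ Bernoulli(p=4/7):
E[X] = \frac{4}{7}
E[5X - 3] = 5 × E[X] - 3 = - \frac{1}{7}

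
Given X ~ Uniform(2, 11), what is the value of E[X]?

For X ~ Uniform(2, 11), the expected value is:
E[X] = \frac{13}{2}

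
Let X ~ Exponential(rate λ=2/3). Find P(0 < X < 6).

P(0 < X < 6) = ∫_{0}^{6} f(x) dx
where f(x) = \frac{2 e^{- \frac{2 x}{3}}}{3}
= 1 - e^{-4}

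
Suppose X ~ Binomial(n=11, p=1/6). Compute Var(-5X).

For X ~ Binomial(n=11, p=1/6):
Var(X) = \frac{55}{36}
Var(-5X) = (-5)² × Var(X) = 25 × \frac{55}{36} = \frac{1375}{36}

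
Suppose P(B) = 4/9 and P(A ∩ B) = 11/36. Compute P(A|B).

P(A|B) = P(A ∩ B) / P(B)
= (11/36) / (4/9)
= 11/16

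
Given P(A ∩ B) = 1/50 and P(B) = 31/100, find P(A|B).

P(A|B) = P(A ∩ B) / P(B)
= (1/50) / (31/100)
= 2/31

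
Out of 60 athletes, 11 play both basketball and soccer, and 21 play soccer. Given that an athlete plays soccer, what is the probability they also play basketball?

P(A ∩ B) = 11/60
P(B) = 21/60 = 7/20
P(A|B) = P(A ∩ B) / P(B) = (11/60) / (7/20) = 11/21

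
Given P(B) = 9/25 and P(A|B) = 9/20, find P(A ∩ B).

By definition, P(A|B) = P(A ∩ B) / P(B)
So P(A ∩ B) = P(A|B) × P(B)
= 9/20 × 9/25
= 81/500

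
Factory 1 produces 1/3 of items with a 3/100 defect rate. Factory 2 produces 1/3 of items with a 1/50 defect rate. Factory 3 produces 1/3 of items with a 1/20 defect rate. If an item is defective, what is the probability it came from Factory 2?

Using Bayes' theorem:
P(F1) = 1/3, P(D|F1) = 3/100
P(F2) = 1/3, P(D|F2) = 1/50
P(F3) = 1/3, P(D|F3) = 1/20
P(D) = P(D|F1)P(F1) + P(D|F2)P(F2) + P(D|F3)P(F3)
     = \frac{1}{30}
P(F2|D) = P(D|F2)P(F2) / P(D)
= \frac{1}{5}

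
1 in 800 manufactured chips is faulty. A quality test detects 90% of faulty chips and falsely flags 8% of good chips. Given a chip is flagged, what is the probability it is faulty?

Let D = the rare event, + = positive/flagged.
P(D) = 1/800
P(+|D) = 90/100 = 9/10
P(+|D') = 8/100 = 2/25
P(+) = P(+|D)P(D) + P(+|D')P(D')
     = \frac{9}{10} × \frac{1}{800} + \frac{2}{25} × \frac{799}{800}
     = \frac{3241}{40000}
P(D|+) = P(+|D)P(D)/P(+) = \frac{45}{3241}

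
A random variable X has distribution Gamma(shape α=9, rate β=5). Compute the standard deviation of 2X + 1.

For X ~ Gamma(shape α=9, rate β=5):
Var(X) = \frac{9}{25}
SD(X) = √(Var(X)) = √(\frac{9}{25}) = \frac{3}{5}
SD(2X + 1) = |2| × SD(X) = 2 × \frac{3}{5} = \frac{6}{5}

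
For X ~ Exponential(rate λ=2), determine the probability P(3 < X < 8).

P(3 < X < 8) = ∫_{3}^{8} f(x) dx
where f(x) = 2 e^{- 2 x}
= - \frac{1 - e^{10}}{e^{16}}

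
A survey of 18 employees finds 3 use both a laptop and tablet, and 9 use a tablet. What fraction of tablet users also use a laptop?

P(A ∩ B) = 3/18 = 1/6
P(B) = 9/18 = 1/2
P(A|B) = P(A ∩ B) / P(B) = (1/6) / (1/2) = 1/3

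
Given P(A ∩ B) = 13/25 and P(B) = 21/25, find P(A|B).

P(A|B) = P(A ∩ B) / P(B)
= (13/25) / (21/25)
= 13/21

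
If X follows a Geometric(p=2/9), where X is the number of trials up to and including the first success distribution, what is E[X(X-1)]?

E[X(X-1)] = E[X² - X] = E[X²] - E[X]
E[X] = \frac{9}{2}
E[X²] = Var(X) + (E[X])² = \frac{63}{4} + (\frac{9}{2})² = 36
E[X(X-1)] = 36 - \frac{9}{2} = \frac{63}{2}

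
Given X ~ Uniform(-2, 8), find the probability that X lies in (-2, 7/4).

P(-2 < X < 7/4) = ∫_{-2}^{7/4} f(x) dx
where f(x) = \frac{1}{10}
= \frac{3}{8}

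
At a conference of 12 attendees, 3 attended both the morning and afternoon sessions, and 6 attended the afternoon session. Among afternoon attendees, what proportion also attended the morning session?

P(A ∩ B) = 3/12 = 1/4
P(B) = 6/12 = 1/2
P(A|B) = P(A ∩ B) / P(B) = (1/4) / (1/2) = 1/2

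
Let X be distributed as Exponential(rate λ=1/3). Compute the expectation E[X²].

Using the identity E[X²] = Var(X) + (E[X])²:
E[X] = 3
Var(X) = 9
E[X²] = 9 + (3)²
= 18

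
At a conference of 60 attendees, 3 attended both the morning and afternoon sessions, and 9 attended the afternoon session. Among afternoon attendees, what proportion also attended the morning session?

P(A ∩ B) = 3/60 = 1/20
P(B) = 9/60 = 3/20
P(A|B) = P(A ∩ B) / P(B) = (1/20) / (3/20) = 1/3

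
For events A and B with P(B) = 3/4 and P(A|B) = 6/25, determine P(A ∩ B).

By definition, P(A|B) = P(A ∩ B) / P(B)
So P(A ∩ B) = P(A|B) × P(B)
= 6/25 × 3/4
= 9/50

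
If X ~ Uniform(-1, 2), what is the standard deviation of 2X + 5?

For X ~ Uniform(-1, 2):
Var(X) = \frac{3}{4}
SD(X) = √(Var(X)) = √(\frac{3}{4}) = \frac{\sqrt{3}}{2}
SD(2X + 5) = |2| × SD(X) = 2 × \frac{\sqrt{3}}{2} = \sqrt{3}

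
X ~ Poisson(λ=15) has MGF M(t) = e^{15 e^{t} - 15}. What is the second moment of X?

To find E[X^2], compute M^(2)(0):
M^(1)(t) = 15 e^{t} e^{15 e^{t} - 15}
M^(2)(t) = 225 e^{2 t} e^{15 e^{t} - 15} + 15 e^{t} e^{15 e^{t} - 15}
M^(2)(0) = 240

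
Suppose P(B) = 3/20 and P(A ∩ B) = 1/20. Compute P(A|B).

P(A|B) = P(A ∩ B) / P(B)
= (1/20) / (3/20)
= 1/3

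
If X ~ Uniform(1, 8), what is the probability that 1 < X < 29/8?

P(1 < X < 29/8) = ∫_{1}^{29/8} f(x) dx
where f(x) = \frac{1}{7}
= \frac{3}{8}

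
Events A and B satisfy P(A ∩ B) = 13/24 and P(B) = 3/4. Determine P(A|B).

P(A|B) = P(A ∩ B) / P(B)
= (13/24) / (3/4)
= 13/18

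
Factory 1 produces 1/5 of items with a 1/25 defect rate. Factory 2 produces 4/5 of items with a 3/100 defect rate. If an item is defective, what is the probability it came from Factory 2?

Using Bayes' theorem:
P(F1) = 1/5, P(D|F1) = 1/25
P(F2) = 4/5, P(D|F2) = 3/100
P(D) = P(D|F1)P(F1) + P(D|F2)P(F2)
     = \frac{4}{125}
P(F2|D) = P(D|F2)P(F2) / P(D)
= \frac{3}{4}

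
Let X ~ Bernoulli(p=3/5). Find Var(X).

For X ~ Bernoulli(p=3/5):
Var(X) = \frac{6}{25}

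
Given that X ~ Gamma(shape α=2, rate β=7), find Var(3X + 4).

For X ~ Gamma(shape α=2, rate β=7):
Var(X) = \frac{2}{49}
Var(3X + 4) = (3)² × Var(X) = 9 × \frac{2}{49} = \frac{18}{49}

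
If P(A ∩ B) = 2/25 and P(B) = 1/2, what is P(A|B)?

P(A|B) = P(A ∩ B) / P(B)
= (2/25) / (1/2)
= 4/25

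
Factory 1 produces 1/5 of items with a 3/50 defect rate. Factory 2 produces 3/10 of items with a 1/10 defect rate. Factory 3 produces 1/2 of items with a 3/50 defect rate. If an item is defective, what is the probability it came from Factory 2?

Using Bayes' theorem:
P(F1) = 1/5, P(D|F1) = 3/50
P(F2) = 3/10, P(D|F2) = 1/10
P(F3) = 1/2, P(D|F3) = 3/50
P(D) = P(D|F1)P(F1) + P(D|F2)P(F2) + P(D|F3)P(F3)
     = \frac{9}{125}
P(F2|D) = P(D|F2)P(F2) / P(D)
= \frac{5}{12}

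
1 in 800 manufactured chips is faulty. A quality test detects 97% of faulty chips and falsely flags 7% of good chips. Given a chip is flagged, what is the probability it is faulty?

Let D = the rare event, + = positive/flagged.
P(D) = 1/800
P(+|D) = 97/100
P(+|D') = 7/100
P(+) = P(+|D)P(D) + P(+|D')P(D')
     = \frac{97}{100} × \frac{1}{800} + \frac{7}{100} × \frac{799}{800}
     = \frac{569}{8000}
P(D|+) = P(+|D)P(D)/P(+) = \frac{97}{5690}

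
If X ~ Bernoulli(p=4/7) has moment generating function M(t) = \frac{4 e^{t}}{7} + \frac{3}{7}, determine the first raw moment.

To find E[X], compute M^(1)(0):
M^(1)(t) = \frac{4 e^{t}}{7}
M^(1)(0) = \frac{4}{7}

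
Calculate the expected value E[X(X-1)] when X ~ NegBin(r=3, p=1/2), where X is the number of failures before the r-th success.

E[X(X-1)] = E[X² - X] = E[X²] - E[X]
E[X] = 3
E[X²] = Var(X) + (E[X])² = 6 + (3)² = 15
E[X(X-1)] = 15 - 3 = 12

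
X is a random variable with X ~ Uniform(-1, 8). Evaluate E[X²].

Using the identity E[X²] = Var(X) + (E[X])²:
E[X] = \frac{7}{2}
Var(X) = \frac{27}{4}
E[X²] = \frac{27}{4} + (\frac{7}{2})²
= 19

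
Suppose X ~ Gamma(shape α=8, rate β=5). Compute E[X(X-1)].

E[X(X-1)] = E[X² - X] = E[X²] - E[X]
E[X] = \frac{8}{5}
E[X²] = Var(X) + (E[X])² = \frac{8}{25} + (\frac{8}{5})² = \frac{72}{25}
E[X(X-1)] = \frac{72}{25} - \frac{8}{5} = \frac{32}{25}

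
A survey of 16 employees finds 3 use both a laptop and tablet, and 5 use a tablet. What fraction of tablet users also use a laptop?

P(A ∩ B) = 3/16
P(B) = 5/16
P(A|B) = P(A ∩ B) / P(B) = (3/16) / (5/16) = 3/5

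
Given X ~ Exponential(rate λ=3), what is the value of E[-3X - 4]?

For X ~ Exponential(rate λ=3):
E[X] = \frac{1}{3}
E[-3X - 4] = -3 × E[X] - 4 = -5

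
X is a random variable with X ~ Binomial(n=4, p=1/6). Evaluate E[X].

For X ~ Binomial(n=4, p=1/6), the expected value is:
E[X] = \frac{2}{3}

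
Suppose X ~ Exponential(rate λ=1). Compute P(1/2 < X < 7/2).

P(1/2 < X < 7/2) = ∫_{1/2}^{7/2} f(x) dx
where f(x) = e^{- x}
= - \frac{1 - e^{3}}{e^{\frac{7}{2}}}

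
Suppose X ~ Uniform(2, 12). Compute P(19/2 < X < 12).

P(19/2 < X < 12) = ∫_{19/2}^{12} f(x) dx
where f(x) = \frac{1}{10}
= \frac{1}{4}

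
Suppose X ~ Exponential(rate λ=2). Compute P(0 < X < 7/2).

P(0 < X < 7/2) = ∫_{0}^{7/2} f(x) dx
where f(x) = 2 e^{- 2 x}
= 1 - e^{-7}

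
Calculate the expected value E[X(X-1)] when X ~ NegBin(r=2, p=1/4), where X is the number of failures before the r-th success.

E[X(X-1)] = E[X² - X] = E[X²] - E[X]
E[X] = 6
E[X²] = Var(X) + (E[X])² = 24 + (6)² = 60
E[X(X-1)] = 60 - 6 = 54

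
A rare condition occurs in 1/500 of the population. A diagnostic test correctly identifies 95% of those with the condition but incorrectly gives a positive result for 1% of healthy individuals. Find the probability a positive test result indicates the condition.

Let D = the rare event, + = positive/flagged.
P(D) = 1/500
P(+|D) = 95/100 = 19/20
P(+|D') = 1/100
P(+) = P(+|D)P(D) + P(+|D')P(D')
     = \frac{19}{20} × \frac{1}{500} + \frac{1}{100} × \frac{499}{500}
     = \frac{297}{25000}
P(D|+) = P(+|D)P(D)/P(+) = \frac{95}{594}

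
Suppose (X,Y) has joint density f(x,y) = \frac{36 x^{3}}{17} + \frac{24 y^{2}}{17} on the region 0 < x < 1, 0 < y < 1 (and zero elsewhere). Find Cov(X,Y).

E[XY] = ∫∫ xy × f(x,y) dx dy = \frac{33}{85}
E[X] = \frac{56}{85}
E[Y] = \frac{21}{34}
Cov(X,Y) = E[XY] - E[X]E[Y] = - \frac{27}{1445}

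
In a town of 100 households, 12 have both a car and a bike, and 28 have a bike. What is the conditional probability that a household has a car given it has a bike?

P(A ∩ B) = 12/100 = 3/25
P(B) = 28/100 = 7/25
P(A|B) = P(A ∩ B) / P(B) = (3/25) / (7/25) = 3/7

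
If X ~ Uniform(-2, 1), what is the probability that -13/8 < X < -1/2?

P(-13/8 < X < -1/2) = ∫_{-13/8}^{-1/2} f(x) dx
where f(x) = \frac{1}{3}
= \frac{3}{8}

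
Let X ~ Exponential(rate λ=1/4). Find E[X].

For X ~ Exponential(rate λ=1/4), the expected value is:
E[X] = 4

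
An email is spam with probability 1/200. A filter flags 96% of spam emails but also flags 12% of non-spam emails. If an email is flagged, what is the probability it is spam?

Let D = the rare event, + = positive/flagged.
P(D) = 1/200
P(+|D) = 96/100 = 24/25
P(+|D') = 12/100 = 3/25
P(+) = P(+|D)P(D) + P(+|D')P(D')
     = \frac{24}{25} × \frac{1}{200} + \frac{3}{25} × \frac{199}{200}
     = \frac{621}{5000}
P(D|+) = P(+|D)P(D)/P(+) = \frac{8}{207}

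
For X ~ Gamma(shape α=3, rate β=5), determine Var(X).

For X ~ Gamma(shape α=3, rate β=5):
Var(X) = \frac{3}{25}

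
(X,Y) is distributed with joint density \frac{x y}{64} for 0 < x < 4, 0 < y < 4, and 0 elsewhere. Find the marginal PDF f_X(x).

f_X(x) = ∫_0^4 f(x,y) dy
= ∫_0^4 \frac{x y}{64} dy
= \frac{x}{8} for 0 < x < 4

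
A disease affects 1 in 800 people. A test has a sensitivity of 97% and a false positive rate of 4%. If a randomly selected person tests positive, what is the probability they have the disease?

Let D = the rare event, + = positive/flagged.
P(D) = 1/800
P(+|D) = 97/100
P(+|D') = 4/100 = 1/25
P(+) = P(+|D)P(D) + P(+|D')P(D')
     = \frac{97}{100} × \frac{1}{800} + \frac{1}{25} × \frac{799}{800}
     = \frac{3293}{80000}
P(D|+) = P(+|D)P(D)/P(+) = \frac{97}{3293}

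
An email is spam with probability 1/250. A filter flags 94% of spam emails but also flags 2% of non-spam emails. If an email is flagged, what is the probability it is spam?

Let D = the rare event, + = positive/flagged.
P(D) = 1/250
P(+|D) = 94/100 = 47/50
P(+|D') = 2/100 = 1/50
P(+) = P(+|D)P(D) + P(+|D')P(D')
     = \frac{47}{50} × \frac{1}{250} + \frac{1}{50} × \frac{249}{250}
     = \frac{74}{3125}
P(D|+) = P(+|D)P(D)/P(+) = \frac{47}{296}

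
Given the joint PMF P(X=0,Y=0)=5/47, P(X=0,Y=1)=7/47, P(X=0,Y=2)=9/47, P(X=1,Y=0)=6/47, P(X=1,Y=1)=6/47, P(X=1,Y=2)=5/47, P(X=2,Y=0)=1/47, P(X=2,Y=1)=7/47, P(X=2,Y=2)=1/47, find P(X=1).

P(X=1) = P(X=1,Y=0) + P(X=1,Y=1) + P(X=1,Y=2)
= 6/47 + 6/47 + 5/47
= 17/47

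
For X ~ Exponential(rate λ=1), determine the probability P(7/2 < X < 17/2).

P(7/2 < X < 17/2) = ∫_{7/2}^{17/2} f(x) dx
where f(x) = e^{- x}
= - \frac{1 - e^{5}}{e^{\frac{17}{2}}}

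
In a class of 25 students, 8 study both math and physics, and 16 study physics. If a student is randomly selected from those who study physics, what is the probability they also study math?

P(A ∩ B) = 8/25
P(B) = 16/25
P(A|B) = P(A ∩ B) / P(B) = (8/25) / (16/25) = 1/2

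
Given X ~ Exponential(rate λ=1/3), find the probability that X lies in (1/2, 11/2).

P(1/2 < X < 11/2) = ∫_{1/2}^{11/2} f(x) dx
where f(x) = \frac{e^{- \frac{x}{3}}}{3}
= - \frac{1 - e^{\frac{5}{3}}}{e^{\frac{11}{6}}}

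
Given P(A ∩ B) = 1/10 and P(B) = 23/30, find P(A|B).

P(A|B) = P(A ∩ B) / P(B)
= (1/10) / (23/30)
= 3/23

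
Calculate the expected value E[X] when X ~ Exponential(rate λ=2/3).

For X ~ Exponential(rate λ=2/3), the expected value is:
E[X] = \frac{3}{2}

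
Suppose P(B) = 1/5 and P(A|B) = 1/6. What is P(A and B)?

By definition, P(A|B) = P(A ∩ B) / P(B)
So P(A ∩ B) = P(A|B) × P(B)
= 1/6 × 1/5
= 1/30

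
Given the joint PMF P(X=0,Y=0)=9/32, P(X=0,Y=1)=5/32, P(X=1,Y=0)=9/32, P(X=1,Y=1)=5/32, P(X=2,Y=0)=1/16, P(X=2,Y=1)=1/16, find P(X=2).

P(X=2) = P(X=2,Y=0) + P(X=2,Y=1)
= 1/16 + 1/16
= 1/8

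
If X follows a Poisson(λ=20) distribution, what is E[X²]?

Using the identity E[X²] = Var(X) + (E[X])²:
E[X] = 20
Var(X) = 20
E[X²] = 20 + (20)²
= 420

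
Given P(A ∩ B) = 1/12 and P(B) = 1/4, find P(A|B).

P(A|B) = P(A ∩ B) / P(B)
= (1/12) / (1/4)
= 1/3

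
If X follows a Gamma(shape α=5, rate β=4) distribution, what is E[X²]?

Using the identity E[X²] = Var(X) + (E[X])²:
E[X] = \frac{5}{4}
Var(X) = \frac{5}{16}
E[X²] = \frac{5}{16} + (\frac{5}{4})²
= \frac{15}{8}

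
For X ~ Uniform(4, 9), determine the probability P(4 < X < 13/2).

P(4 < X < 13/2) = ∫_{4}^{13/2} f(x) dx
where f(x) = \frac{1}{5}
= \frac{1}{2}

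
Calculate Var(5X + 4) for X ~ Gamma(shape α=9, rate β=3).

For X ~ Gamma(shape α=9, rate β=3):
Var(X) = 1
Var(5X + 4) = (5)² × Var(X) = 25 × 1 = 25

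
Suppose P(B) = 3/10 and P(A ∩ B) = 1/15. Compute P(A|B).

P(A|B) = P(A ∩ B) / P(B)
= (1/15) / (3/10)
= 2/9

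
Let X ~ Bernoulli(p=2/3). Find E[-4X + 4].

For X ~ Bernoulli(p=2/3):
E[X] = \frac{2}{3}
E[-4X + 4] = -4 × E[X] + 4 = \frac{4}{3}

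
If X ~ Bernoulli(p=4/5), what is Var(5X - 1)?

For X ~ Bernoulli(p=4/5):
Var(X) = \frac{4}{25}
Var(5X - 1) = (5)² × Var(X) = 25 × \frac{4}{25} = 4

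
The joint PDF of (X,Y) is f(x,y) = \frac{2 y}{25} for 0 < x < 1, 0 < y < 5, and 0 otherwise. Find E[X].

f_X(x) = ∫_0^5 \frac{2 y}{25} dy = 1
E[X] = ∫_0^1 x × (1) dx = \frac{1}{2}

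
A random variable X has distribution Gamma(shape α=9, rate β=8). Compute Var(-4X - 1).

For X ~ Gamma(shape α=9, rate β=8):
Var(X) = \frac{9}{64}
Var(-4X - 1) = (-4)² × Var(X) = 16 × \frac{9}{64} = \frac{9}{4}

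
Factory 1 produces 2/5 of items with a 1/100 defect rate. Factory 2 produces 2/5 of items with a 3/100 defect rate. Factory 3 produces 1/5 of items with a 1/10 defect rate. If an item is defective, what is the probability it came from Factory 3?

Using Bayes' theorem:
P(F1) = 2/5, P(D|F1) = 1/100
P(F2) = 2/5, P(D|F2) = 3/100
P(F3) = 1/5, P(D|F3) = 1/10
P(D) = P(D|F1)P(F1) + P(D|F2)P(F2) + P(D|F3)P(F3)
     = \frac{9}{250}
P(F3|D) = P(D|F3)P(F3) / P(D)
= \frac{5}{9}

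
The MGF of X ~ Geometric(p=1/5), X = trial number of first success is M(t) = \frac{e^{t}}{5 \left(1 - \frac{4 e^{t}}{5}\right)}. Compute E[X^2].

To find E[X^2], compute M^(2)(0):
M^(1)(t) = \frac{e^{t}}{5 \left(1 - \frac{4 e^{t}}{5}\right)} + \frac{4 e^{2 t}}{25 \left(1 - \frac{4 e^{t}}{5}\right)^{2}}
M^(2)(t) = \frac{e^{t}}{5 \left(1 - \frac{4 e^{t}}{5}\right)} + \frac{12 e^{2 t}}{25 \left(1 - \frac{4 e^{t}}{5}\right)^{2}} + \frac{32 e^{3 t}}{125 \left(1 - \frac{4 e^{t}}{5}\right)^{3}}
M^(2)(0) = 45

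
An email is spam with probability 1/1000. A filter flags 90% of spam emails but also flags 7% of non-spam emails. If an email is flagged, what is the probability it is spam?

Let D = the rare event, + = positive/flagged.
P(D) = 1/1000
P(+|D) = 90/100 = 9/10
P(+|D') = 7/100
P(+) = P(+|D)P(D) + P(+|D')P(D')
     = \frac{9}{10} × \frac{1}{1000} + \frac{7}{100} × \frac{999}{1000}
     = \frac{7083}{100000}
P(D|+) = P(+|D)P(D)/P(+) = \frac{10}{787}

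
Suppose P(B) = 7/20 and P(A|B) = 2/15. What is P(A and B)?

By definition, P(A|B) = P(A ∩ B) / P(B)
So P(A ∩ B) = P(A|B) × P(B)
= 2/15 × 7/20
= 7/150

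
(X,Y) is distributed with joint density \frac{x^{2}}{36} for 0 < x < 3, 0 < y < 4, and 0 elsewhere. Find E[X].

f_X(x) = ∫_0^4 \frac{x^{2}}{36} dy = \frac{x^{2}}{9}
E[X] = ∫_0^3 x × (\frac{x^{2}}{9}) dx = \frac{9}{4}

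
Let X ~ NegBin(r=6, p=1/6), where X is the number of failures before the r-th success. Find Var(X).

For X ~ NegBin(r=6, p=1/6), where X is the number of failures before the r-th success:
Var(X) = 180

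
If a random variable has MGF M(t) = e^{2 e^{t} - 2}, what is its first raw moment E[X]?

To find E[X], compute M^(1)(0):
M^(1)(t) = 2 e^{t} e^{2 e^{t} - 2}
M^(1)(0) = 2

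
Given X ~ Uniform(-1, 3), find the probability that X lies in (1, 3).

P(1 < X < 3) = ∫_{1}^{3} f(x) dx
where f(x) = \frac{1}{4}
= \frac{1}{2}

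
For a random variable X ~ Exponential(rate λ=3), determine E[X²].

Using the identity E[X²] = Var(X) + (E[X])²:
E[X] = \frac{1}{3}
Var(X) = \frac{1}{9}
E[X²] = \frac{1}{9} + (\frac{1}{3})²
= \frac{2}{9}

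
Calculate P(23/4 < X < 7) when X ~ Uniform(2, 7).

P(23/4 < X < 7) = ∫_{23/4}^{7} f(x) dx
where f(x) = \frac{1}{5}
= \frac{1}{4}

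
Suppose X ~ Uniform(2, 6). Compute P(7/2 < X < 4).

P(7/2 < X < 4) = ∫_{7/2}^{4} f(x) dx
where f(x) = \frac{1}{4}
= \frac{1}{8}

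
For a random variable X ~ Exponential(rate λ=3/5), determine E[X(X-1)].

E[X(X-1)] = E[X² - X] = E[X²] - E[X]
E[X] = \frac{5}{3}
E[X²] = Var(X) + (E[X])² = \frac{25}{9} + (\frac{5}{3})² = \frac{50}{9}
E[X(X-1)] = \frac{50}{9} - \frac{5}{3} = \frac{35}{9}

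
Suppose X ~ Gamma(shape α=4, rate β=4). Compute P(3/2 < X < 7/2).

P(3/2 < X < 7/2) = ∫_{3/2}^{7/2} f(x) dx
where f(x) = \frac{128 x^{3} e^{- 4 x}}{3}
= \frac{-1711 + 183 e^{8}}{3 e^{14}}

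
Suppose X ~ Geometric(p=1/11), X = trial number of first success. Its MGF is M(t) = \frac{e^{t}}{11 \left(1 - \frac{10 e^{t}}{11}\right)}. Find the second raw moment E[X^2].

To find E[X^2], compute M^(2)(0):
M^(1)(t) = \frac{e^{t}}{11 \left(1 - \frac{10 e^{t}}{11}\right)} + \frac{10 e^{2 t}}{121 \left(1 - \frac{10 e^{t}}{11}\right)^{2}}
M^(2)(t) = \frac{e^{t}}{11 \left(1 - \frac{10 e^{t}}{11}\right)} + \frac{30 e^{2 t}}{121 \left(1 - \frac{10 e^{t}}{11}\right)^{2}} + \frac{200 e^{3 t}}{1331 \left(1 - \frac{10 e^{t}}{11}\right)^{3}}
M^(2)(0) = 231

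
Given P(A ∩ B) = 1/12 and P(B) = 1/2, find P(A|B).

P(A|B) = P(A ∩ B) / P(B)
= (1/12) / (1/2)
= 1/6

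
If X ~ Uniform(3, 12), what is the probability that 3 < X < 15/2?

P(3 < X < 15/2) = ∫_{3}^{15/2} f(x) dx
where f(x) = \frac{1}{9}
= \frac{1}{2}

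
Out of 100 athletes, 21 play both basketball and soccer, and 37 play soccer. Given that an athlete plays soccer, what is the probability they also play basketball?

P(A ∩ B) = 21/100
P(B) = 37/100
P(A|B) = P(A ∩ B) / P(B) = (21/100) / (37/100) = 21/37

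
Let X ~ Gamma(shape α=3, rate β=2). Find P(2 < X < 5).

P(2 < X < 5) = ∫_{2}^{5} f(x) dx
where f(x) = 4 x^{2} e^{- 2 x}
= \frac{-61 + 13 e^{6}}{e^{10}}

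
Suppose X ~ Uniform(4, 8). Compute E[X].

For X ~ Uniform(4, 8), the expected value is:
E[X] = 6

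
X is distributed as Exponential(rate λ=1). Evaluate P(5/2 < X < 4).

P(5/2 < X < 4) = ∫_{5/2}^{4} f(x) dx
where f(x) = e^{- x}
= - \frac{1}{e^{4}} + e^{- \frac{5}{2}}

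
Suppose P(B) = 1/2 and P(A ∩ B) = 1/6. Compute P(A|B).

P(A|B) = P(A ∩ B) / P(B)
= (1/6) / (1/2)
= 1/3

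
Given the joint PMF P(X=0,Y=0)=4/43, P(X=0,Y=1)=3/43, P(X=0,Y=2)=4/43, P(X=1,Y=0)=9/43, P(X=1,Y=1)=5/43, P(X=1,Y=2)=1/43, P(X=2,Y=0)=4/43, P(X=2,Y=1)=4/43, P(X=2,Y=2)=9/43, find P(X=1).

P(X=1) = P(X=1,Y=0) + P(X=1,Y=1) + P(X=1,Y=2)
= 9/43 + 5/43 + 1/43
= 15/43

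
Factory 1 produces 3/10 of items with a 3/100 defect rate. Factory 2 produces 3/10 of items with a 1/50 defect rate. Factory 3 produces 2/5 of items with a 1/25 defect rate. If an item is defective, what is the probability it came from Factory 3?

Using Bayes' theorem:
P(F1) = 3/10, P(D|F1) = 3/100
P(F2) = 3/10, P(D|F2) = 1/50
P(F3) = 2/5, P(D|F3) = 1/25
P(D) = P(D|F1)P(F1) + P(D|F2)P(F2) + P(D|F3)P(F3)
     = \frac{31}{1000}
P(F3|D) = P(D|F3)P(F3) / P(D)
= \frac{16}{31}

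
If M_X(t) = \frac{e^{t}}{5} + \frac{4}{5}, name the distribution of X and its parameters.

The MGF M(t) = \frac{e^{t}}{5} + \frac{4}{5} is the standard form for the Bernoulli distribution.
Comparing with the known MGF formula identifies: Bernoulli(p=1/5)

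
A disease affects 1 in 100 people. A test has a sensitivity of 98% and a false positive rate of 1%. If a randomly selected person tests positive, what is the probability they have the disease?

Let D = the rare event, + = positive/flagged.
P(D) = 1/100
P(+|D) = 98/100 = 49/50
P(+|D') = 1/100
P(+) = P(+|D)P(D) + P(+|D')P(D')
     = \frac{49}{50} × \frac{1}{100} + \frac{1}{100} × \frac{99}{100}
     = \frac{197}{10000}
P(D|+) = P(+|D)P(D)/P(+) = \frac{98}{197}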